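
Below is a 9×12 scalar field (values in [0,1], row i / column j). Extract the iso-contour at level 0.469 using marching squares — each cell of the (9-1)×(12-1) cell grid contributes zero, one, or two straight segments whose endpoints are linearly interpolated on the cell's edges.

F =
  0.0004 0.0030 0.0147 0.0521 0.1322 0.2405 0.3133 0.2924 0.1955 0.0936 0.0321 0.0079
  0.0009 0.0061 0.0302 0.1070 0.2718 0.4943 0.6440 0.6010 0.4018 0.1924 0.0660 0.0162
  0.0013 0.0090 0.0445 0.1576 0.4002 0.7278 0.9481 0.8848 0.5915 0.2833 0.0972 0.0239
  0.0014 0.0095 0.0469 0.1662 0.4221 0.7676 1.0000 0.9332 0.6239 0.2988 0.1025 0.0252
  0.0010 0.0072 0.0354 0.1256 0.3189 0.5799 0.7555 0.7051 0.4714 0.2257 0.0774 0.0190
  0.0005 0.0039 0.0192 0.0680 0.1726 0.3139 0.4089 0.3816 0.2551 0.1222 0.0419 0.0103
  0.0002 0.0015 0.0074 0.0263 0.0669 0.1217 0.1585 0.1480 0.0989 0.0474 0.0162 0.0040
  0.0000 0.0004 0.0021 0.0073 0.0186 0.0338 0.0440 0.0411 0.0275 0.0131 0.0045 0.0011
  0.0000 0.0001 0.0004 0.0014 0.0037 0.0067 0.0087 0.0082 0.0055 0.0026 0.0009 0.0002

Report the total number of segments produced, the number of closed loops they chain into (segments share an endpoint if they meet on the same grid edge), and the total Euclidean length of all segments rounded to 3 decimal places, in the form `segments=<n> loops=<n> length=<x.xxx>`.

cell (0,4): code 0100 → (0.900,5.000)–(1.000,4.886)
cell (0,5): code 1100 → (0.471,6.000)–(0.900,5.000)
cell (0,6): code 1100 → (0.572,7.000)–(0.471,6.000)
cell (0,7): code 1000 → (1.000,7.663)–(0.572,7.000)
cell (1,4): code 0110 → (1.000,4.886)–(2.000,4.210)
cell (1,7): code 1101 → (1.354,8.000)–(1.000,7.663)
cell (1,8): code 1000 → (2.000,8.397)–(1.354,8.000)
cell (2,4): code 0110 → (2.000,4.210)–(3.000,4.136)
cell (2,8): code 1001 → (3.000,8.476)–(2.000,8.397)
cell (3,4): code 0110 → (3.000,4.136)–(4.000,4.575)
cell (3,8): code 1001 → (4.000,8.010)–(3.000,8.476)
cell (4,4): code 0010 → (4.000,4.575)–(4.417,5.000)
cell (4,5): code 0011 → (4.417,5.000)–(4.827,6.000)
cell (4,6): code 0011 → (4.827,6.000)–(4.730,7.000)
cell (4,7): code 0011 → (4.730,7.000)–(4.011,8.000)
cell (4,8): code 0001 → (4.011,8.000)–(4.000,8.010)
total: 16 segments, chained into 1 closed loop(s), length Σ = 13.616627

segments=16 loops=1 length=13.617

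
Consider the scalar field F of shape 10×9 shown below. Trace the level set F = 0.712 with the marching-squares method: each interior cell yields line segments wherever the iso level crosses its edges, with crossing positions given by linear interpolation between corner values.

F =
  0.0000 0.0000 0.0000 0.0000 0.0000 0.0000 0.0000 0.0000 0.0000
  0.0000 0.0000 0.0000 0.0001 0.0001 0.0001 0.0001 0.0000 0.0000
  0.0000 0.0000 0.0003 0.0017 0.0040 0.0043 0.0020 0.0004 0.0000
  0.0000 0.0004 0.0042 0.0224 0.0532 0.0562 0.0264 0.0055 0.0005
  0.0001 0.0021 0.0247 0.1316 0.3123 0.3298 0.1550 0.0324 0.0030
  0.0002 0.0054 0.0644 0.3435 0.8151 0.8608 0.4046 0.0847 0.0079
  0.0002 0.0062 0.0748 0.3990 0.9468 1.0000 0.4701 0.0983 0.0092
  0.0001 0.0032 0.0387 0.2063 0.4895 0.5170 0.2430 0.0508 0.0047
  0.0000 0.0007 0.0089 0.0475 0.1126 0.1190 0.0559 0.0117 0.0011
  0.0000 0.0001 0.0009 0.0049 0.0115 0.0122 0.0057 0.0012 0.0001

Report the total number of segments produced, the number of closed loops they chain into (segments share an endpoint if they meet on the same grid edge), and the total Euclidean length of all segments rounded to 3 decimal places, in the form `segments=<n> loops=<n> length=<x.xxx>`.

segments=8 loops=1 length=6.257

cell (4,3): code 0100 → (4.795,4.000)–(5.000,3.781)
cell (4,4): code 1100 → (4.720,5.000)–(4.795,4.000)
cell (4,5): code 1000 → (5.000,5.326)–(4.720,5.000)
cell (5,3): code 0110 → (5.000,3.781)–(6.000,3.571)
cell (5,5): code 1001 → (6.000,5.543)–(5.000,5.326)
cell (6,3): code 0010 → (6.000,3.571)–(6.513,4.000)
cell (6,4): code 0011 → (6.513,4.000)–(6.596,5.000)
cell (6,5): code 0001 → (6.596,5.000)–(6.000,5.543)
total: 8 segments, chained into 1 closed loop(s), length Σ = 6.256797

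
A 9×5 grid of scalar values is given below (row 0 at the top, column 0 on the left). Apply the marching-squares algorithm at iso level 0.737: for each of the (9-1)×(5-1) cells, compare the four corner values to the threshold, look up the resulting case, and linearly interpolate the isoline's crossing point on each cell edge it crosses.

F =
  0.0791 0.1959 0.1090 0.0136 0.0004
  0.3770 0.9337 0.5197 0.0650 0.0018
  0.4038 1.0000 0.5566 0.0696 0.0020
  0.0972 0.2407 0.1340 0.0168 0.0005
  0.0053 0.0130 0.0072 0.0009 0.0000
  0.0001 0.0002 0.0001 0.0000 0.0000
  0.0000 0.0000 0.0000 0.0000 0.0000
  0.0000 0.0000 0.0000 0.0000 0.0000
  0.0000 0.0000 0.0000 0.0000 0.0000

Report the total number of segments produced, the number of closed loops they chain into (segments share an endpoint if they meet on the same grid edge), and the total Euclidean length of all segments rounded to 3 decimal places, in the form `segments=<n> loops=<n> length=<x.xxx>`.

cell (0,0): code 0100 → (0.733,1.000)–(1.000,0.647)
cell (0,1): code 1000 → (1.000,1.475)–(0.733,1.000)
cell (1,0): code 0110 → (1.000,0.647)–(2.000,0.559)
cell (1,1): code 1001 → (2.000,1.593)–(1.000,1.475)
cell (2,0): code 0010 → (2.000,0.559)–(2.346,1.000)
cell (2,1): code 0001 → (2.346,1.000)–(2.000,1.593)
total: 6 segments, chained into 1 closed loop(s), length Σ = 4.245960

segments=6 loops=1 length=4.246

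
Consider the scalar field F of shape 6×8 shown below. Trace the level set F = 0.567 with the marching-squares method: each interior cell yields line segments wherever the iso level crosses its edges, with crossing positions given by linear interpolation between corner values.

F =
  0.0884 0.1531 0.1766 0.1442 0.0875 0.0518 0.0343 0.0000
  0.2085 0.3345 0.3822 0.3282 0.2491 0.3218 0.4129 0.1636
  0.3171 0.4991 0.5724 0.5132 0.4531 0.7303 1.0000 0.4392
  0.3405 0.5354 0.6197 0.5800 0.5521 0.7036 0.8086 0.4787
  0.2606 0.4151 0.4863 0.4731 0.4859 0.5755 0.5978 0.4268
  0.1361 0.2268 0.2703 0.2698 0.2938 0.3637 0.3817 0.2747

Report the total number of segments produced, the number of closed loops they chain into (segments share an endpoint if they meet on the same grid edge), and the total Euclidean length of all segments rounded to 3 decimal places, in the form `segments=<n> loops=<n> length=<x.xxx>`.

segments=18 loops=2 length=13.942

cell (1,1): code 0100 → (1.972,2.000)–(2.000,1.926)
cell (1,2): code 1000 → (2.000,2.091)–(1.972,2.000)
cell (1,4): code 0100 → (1.600,5.000)–(2.000,4.411)
cell (1,5): code 1100 → (1.262,6.000)–(1.600,5.000)
cell (1,6): code 1000 → (2.000,6.772)–(1.262,6.000)
cell (2,1): code 0110 → (2.000,1.926)–(3.000,1.375)
cell (2,2): code 1101 → (2.805,3.000)–(2.000,2.091)
cell (2,3): code 1000 → (3.000,3.466)–(2.805,3.000)
cell (2,4): code 0110 → (2.000,4.411)–(3.000,4.098)
cell (2,6): code 1001 → (3.000,6.732)–(2.000,6.772)
cell (3,1): code 0010 → (3.000,1.375)–(3.395,2.000)
cell (3,2): code 0011 → (3.395,2.000)–(3.122,3.000)
cell (3,3): code 0001 → (3.122,3.000)–(3.000,3.466)
cell (3,4): code 0110 → (3.000,4.098)–(4.000,4.905)
cell (3,6): code 1001 → (4.000,6.180)–(3.000,6.732)
cell (4,4): code 0010 → (4.000,4.905)–(4.040,5.000)
cell (4,5): code 0011 → (4.040,5.000)–(4.143,6.000)
cell (4,6): code 0001 → (4.143,6.000)–(4.000,6.180)
total: 18 segments, chained into 2 closed loop(s), length Σ = 13.942338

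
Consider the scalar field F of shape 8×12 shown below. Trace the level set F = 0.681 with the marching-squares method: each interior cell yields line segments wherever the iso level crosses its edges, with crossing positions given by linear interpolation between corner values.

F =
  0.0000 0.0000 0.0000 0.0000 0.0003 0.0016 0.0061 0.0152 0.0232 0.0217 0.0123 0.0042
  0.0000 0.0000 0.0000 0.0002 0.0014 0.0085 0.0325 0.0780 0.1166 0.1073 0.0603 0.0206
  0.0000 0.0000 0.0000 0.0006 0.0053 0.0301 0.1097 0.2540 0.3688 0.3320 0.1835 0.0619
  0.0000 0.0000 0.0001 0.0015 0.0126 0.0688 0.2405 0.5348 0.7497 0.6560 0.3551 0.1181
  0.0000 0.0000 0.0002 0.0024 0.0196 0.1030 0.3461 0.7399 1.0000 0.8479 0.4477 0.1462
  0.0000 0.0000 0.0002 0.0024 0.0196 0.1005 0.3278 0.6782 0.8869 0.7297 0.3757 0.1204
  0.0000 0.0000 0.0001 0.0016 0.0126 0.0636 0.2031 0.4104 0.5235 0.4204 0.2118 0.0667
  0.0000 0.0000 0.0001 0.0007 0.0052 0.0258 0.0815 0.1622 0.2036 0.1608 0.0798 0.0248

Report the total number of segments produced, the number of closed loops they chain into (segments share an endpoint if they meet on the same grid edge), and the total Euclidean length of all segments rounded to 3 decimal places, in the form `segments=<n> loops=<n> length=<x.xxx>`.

cell (2,7): code 0100 → (2.820,8.000)–(3.000,7.680)
cell (2,8): code 1000 → (3.000,8.733)–(2.820,8.000)
cell (3,6): code 0100 → (3.713,7.000)–(4.000,6.850)
cell (3,7): code 1110 → (3.000,7.680)–(3.713,7.000)
cell (3,8): code 1101 → (3.130,9.000)–(3.000,8.733)
cell (3,9): code 1000 → (4.000,9.417)–(3.130,9.000)
cell (4,6): code 0010 → (4.000,6.850)–(4.955,7.000)
cell (4,7): code 0111 → (4.955,7.000)–(5.000,7.013)
cell (4,9): code 1001 → (5.000,9.138)–(4.000,9.417)
cell (5,7): code 0010 → (5.000,7.013)–(5.567,8.000)
cell (5,8): code 0011 → (5.567,8.000)–(5.157,9.000)
cell (5,9): code 0001 → (5.157,9.000)–(5.000,9.138)
total: 12 segments, chained into 1 closed loop(s), length Σ = 8.171879

segments=12 loops=1 length=8.172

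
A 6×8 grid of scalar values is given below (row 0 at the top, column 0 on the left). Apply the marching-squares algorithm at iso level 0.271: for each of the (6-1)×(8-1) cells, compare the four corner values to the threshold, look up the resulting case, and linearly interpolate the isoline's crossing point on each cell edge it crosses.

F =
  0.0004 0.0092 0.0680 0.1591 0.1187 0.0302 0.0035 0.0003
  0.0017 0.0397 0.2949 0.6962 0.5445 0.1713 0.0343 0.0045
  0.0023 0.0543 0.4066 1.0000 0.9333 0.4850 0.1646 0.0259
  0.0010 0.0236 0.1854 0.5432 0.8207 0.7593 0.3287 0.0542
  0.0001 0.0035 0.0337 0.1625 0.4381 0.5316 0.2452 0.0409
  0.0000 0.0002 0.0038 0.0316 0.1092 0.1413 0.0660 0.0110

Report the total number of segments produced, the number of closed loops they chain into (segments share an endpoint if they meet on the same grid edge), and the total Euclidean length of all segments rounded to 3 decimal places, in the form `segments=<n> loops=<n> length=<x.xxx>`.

segments=18 loops=1 length=13.574

cell (0,1): code 0100 → (0.895,2.000)–(1.000,1.906)
cell (0,2): code 1100 → (0.208,3.000)–(0.895,2.000)
cell (0,3): code 1100 → (0.358,4.000)–(0.208,3.000)
cell (0,4): code 1000 → (1.000,4.733)–(0.358,4.000)
cell (1,1): code 0110 → (1.000,1.906)–(2.000,1.615)
cell (1,4): code 1101 → (1.318,5.000)–(1.000,4.733)
cell (1,5): code 1000 → (2.000,5.668)–(1.318,5.000)
cell (2,1): code 0010 → (2.000,1.615)–(2.613,2.000)
cell (2,2): code 0111 → (2.613,2.000)–(3.000,2.239)
cell (2,5): code 1101 → (2.648,6.000)–(2.000,5.668)
cell (2,6): code 1000 → (3.000,6.210)–(2.648,6.000)
cell (3,2): code 0010 → (3.000,2.239)–(3.715,3.000)
cell (3,3): code 0111 → (3.715,3.000)–(4.000,3.394)
cell (3,5): code 1011 → (4.000,5.910)–(3.691,6.000)
cell (3,6): code 0001 → (3.691,6.000)–(3.000,6.210)
cell (4,3): code 0010 → (4.000,3.394)–(4.508,4.000)
cell (4,4): code 0011 → (4.508,4.000)–(4.668,5.000)
cell (4,5): code 0001 → (4.668,5.000)–(4.000,5.910)
total: 18 segments, chained into 1 closed loop(s), length Σ = 13.574255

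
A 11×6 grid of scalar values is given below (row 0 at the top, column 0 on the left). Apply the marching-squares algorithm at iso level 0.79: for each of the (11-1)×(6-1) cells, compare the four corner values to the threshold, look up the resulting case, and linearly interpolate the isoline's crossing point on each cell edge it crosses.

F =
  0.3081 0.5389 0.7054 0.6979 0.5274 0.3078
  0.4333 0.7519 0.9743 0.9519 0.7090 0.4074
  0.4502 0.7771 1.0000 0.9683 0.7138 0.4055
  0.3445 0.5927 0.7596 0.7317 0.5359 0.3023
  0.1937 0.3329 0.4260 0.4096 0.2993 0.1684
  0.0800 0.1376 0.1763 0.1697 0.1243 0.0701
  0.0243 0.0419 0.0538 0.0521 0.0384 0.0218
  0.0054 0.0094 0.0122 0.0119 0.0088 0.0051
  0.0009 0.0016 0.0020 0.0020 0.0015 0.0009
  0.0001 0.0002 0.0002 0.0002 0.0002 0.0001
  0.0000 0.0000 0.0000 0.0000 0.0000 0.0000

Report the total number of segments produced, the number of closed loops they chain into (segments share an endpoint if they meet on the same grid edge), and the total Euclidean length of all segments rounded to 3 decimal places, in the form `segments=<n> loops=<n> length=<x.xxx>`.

segments=8 loops=1 length=8.327

cell (0,1): code 0100 → (0.315,2.000)–(1.000,1.171)
cell (0,2): code 1100 → (0.363,3.000)–(0.315,2.000)
cell (0,3): code 1000 → (1.000,3.667)–(0.363,3.000)
cell (1,1): code 0110 → (1.000,1.171)–(2.000,1.058)
cell (1,3): code 1001 → (2.000,3.701)–(1.000,3.667)
cell (2,1): code 0010 → (2.000,1.058)–(2.874,2.000)
cell (2,2): code 0011 → (2.874,2.000)–(2.754,3.000)
cell (2,3): code 0001 → (2.754,3.000)–(2.000,3.701)
total: 8 segments, chained into 1 closed loop(s), length Σ = 8.326689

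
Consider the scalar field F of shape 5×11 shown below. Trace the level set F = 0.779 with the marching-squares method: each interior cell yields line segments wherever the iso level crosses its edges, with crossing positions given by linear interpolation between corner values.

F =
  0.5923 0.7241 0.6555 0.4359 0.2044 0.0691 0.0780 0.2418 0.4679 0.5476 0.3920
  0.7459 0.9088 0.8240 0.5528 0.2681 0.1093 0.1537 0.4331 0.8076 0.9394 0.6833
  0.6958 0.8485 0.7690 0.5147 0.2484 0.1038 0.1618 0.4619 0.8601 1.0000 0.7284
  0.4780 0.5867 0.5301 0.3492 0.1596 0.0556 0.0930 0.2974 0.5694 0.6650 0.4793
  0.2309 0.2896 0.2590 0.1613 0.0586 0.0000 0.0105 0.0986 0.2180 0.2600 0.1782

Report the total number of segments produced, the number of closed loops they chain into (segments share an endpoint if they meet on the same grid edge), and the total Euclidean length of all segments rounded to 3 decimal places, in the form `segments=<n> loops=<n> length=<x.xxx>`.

cell (0,0): code 0100 → (0.297,1.000)–(1.000,0.203)
cell (0,1): code 1100 → (0.733,2.000)–(0.297,1.000)
cell (0,2): code 1000 → (1.000,2.166)–(0.733,2.000)
cell (0,7): code 0100 → (0.916,8.000)–(1.000,7.924)
cell (0,8): code 1100 → (0.591,9.000)–(0.916,8.000)
cell (0,9): code 1000 → (1.000,9.626)–(0.591,9.000)
cell (1,0): code 0110 → (1.000,0.203)–(2.000,0.545)
cell (1,1): code 1011 → (2.000,1.874)–(1.818,2.000)
cell (1,2): code 0001 → (1.818,2.000)–(1.000,2.166)
cell (1,7): code 0110 → (1.000,7.924)–(2.000,7.796)
cell (1,9): code 1001 → (2.000,9.814)–(1.000,9.626)
cell (2,0): code 0010 → (2.000,0.545)–(2.265,1.000)
cell (2,1): code 0001 → (2.265,1.000)–(2.000,1.874)
cell (2,7): code 0010 → (2.000,7.796)–(2.279,8.000)
cell (2,8): code 0011 → (2.279,8.000)–(2.660,9.000)
cell (2,9): code 0001 → (2.660,9.000)–(2.000,9.814)
total: 16 segments, chained into 2 closed loop(s), length Σ = 12.422766

segments=16 loops=2 length=12.423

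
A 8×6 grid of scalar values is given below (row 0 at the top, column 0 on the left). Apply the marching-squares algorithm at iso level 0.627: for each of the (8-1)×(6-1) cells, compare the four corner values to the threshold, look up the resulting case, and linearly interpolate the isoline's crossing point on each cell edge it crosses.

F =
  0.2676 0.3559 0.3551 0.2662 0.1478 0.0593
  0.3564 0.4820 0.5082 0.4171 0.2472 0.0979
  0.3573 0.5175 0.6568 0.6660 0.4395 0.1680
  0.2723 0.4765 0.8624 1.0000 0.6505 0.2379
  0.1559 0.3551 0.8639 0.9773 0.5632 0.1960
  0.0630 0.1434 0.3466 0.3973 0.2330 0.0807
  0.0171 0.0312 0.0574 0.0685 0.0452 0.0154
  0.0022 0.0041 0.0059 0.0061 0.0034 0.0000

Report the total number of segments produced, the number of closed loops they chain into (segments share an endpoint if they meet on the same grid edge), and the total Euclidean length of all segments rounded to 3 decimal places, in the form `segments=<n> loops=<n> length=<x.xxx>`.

cell (1,1): code 0100 → (1.799,2.000)–(2.000,1.786)
cell (1,2): code 1100 → (1.843,3.000)–(1.799,2.000)
cell (1,3): code 1000 → (2.000,3.172)–(1.843,3.000)
cell (2,1): code 0110 → (2.000,1.786)–(3.000,1.390)
cell (2,3): code 1101 → (2.889,4.000)–(2.000,3.172)
cell (2,4): code 1000 → (3.000,4.057)–(2.889,4.000)
cell (3,1): code 0110 → (3.000,1.390)–(4.000,1.534)
cell (3,3): code 1011 → (4.000,3.846)–(3.269,4.000)
cell (3,4): code 0001 → (3.269,4.000)–(3.000,4.057)
cell (4,1): code 0010 → (4.000,1.534)–(4.458,2.000)
cell (4,2): code 0011 → (4.458,2.000)–(4.604,3.000)
cell (4,3): code 0001 → (4.604,3.000)–(4.000,3.846)
total: 12 segments, chained into 1 closed loop(s), length Σ = 8.677621

segments=12 loops=1 length=8.678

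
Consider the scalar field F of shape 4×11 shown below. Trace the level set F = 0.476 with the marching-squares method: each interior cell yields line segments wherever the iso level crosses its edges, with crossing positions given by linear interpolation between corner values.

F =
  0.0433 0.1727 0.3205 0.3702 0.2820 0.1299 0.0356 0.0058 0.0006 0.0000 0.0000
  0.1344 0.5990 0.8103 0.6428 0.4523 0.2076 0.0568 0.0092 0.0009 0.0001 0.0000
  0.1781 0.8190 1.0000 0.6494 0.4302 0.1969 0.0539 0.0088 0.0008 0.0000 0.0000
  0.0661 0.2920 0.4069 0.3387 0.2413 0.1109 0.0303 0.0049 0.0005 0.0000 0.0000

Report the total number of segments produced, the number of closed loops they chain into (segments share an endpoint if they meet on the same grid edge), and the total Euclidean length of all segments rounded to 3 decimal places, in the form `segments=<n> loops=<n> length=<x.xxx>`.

segments=10 loops=1 length=9.466

cell (0,0): code 0100 → (0.711,1.000)–(1.000,0.735)
cell (0,1): code 1100 → (0.317,2.000)–(0.711,1.000)
cell (0,2): code 1100 → (0.388,3.000)–(0.317,2.000)
cell (0,3): code 1000 → (1.000,3.876)–(0.388,3.000)
cell (1,0): code 0110 → (1.000,0.735)–(2.000,0.465)
cell (1,3): code 1001 → (2.000,3.791)–(1.000,3.876)
cell (2,0): code 0010 → (2.000,0.465)–(2.651,1.000)
cell (2,1): code 0011 → (2.651,1.000)–(2.883,2.000)
cell (2,2): code 0011 → (2.883,2.000)–(2.558,3.000)
cell (2,3): code 0001 → (2.558,3.000)–(2.000,3.791)
total: 10 segments, chained into 1 closed loop(s), length Σ = 9.465651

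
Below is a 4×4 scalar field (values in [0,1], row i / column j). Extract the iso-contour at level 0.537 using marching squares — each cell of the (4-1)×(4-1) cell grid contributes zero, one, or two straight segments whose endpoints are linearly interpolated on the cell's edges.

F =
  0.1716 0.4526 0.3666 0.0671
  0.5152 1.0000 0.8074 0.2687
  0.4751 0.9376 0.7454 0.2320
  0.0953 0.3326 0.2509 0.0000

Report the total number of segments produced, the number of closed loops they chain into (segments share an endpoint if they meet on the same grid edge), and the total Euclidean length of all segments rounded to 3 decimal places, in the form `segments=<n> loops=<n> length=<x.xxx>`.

segments=8 loops=1 length=7.808

cell (0,0): code 0100 → (0.154,1.000)–(1.000,0.045)
cell (0,1): code 1100 → (0.387,2.000)–(0.154,1.000)
cell (0,2): code 1000 → (1.000,2.502)–(0.387,2.000)
cell (1,0): code 0110 → (1.000,0.045)–(2.000,0.134)
cell (1,2): code 1001 → (2.000,2.406)–(1.000,2.502)
cell (2,0): code 0010 → (2.000,0.134)–(2.662,1.000)
cell (2,1): code 0011 → (2.662,1.000)–(2.421,2.000)
cell (2,2): code 0001 → (2.421,2.000)–(2.000,2.406)
total: 8 segments, chained into 1 closed loop(s), length Σ = 7.807504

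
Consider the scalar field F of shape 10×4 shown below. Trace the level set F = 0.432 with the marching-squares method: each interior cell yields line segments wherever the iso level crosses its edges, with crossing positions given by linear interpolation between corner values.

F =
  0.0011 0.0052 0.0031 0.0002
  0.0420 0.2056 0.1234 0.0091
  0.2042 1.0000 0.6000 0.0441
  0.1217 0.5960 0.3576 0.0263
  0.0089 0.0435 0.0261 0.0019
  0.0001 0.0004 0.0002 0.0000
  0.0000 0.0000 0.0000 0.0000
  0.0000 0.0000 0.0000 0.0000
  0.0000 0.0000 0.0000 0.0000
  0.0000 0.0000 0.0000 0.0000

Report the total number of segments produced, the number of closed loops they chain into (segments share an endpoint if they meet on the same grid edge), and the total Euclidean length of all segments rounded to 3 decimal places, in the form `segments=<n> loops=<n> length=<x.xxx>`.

cell (1,0): code 0100 → (1.285,1.000)–(2.000,0.286)
cell (1,1): code 1100 → (1.648,2.000)–(1.285,1.000)
cell (1,2): code 1000 → (2.000,2.302)–(1.648,2.000)
cell (2,0): code 0110 → (2.000,0.286)–(3.000,0.654)
cell (2,1): code 1011 → (3.000,1.688)–(2.693,2.000)
cell (2,2): code 0001 → (2.693,2.000)–(2.000,2.302)
cell (3,0): code 0010 → (3.000,0.654)–(3.297,1.000)
cell (3,1): code 0001 → (3.297,1.000)–(3.000,1.688)
total: 8 segments, chained into 1 closed loop(s), length Σ = 6.002577

segments=8 loops=1 length=6.003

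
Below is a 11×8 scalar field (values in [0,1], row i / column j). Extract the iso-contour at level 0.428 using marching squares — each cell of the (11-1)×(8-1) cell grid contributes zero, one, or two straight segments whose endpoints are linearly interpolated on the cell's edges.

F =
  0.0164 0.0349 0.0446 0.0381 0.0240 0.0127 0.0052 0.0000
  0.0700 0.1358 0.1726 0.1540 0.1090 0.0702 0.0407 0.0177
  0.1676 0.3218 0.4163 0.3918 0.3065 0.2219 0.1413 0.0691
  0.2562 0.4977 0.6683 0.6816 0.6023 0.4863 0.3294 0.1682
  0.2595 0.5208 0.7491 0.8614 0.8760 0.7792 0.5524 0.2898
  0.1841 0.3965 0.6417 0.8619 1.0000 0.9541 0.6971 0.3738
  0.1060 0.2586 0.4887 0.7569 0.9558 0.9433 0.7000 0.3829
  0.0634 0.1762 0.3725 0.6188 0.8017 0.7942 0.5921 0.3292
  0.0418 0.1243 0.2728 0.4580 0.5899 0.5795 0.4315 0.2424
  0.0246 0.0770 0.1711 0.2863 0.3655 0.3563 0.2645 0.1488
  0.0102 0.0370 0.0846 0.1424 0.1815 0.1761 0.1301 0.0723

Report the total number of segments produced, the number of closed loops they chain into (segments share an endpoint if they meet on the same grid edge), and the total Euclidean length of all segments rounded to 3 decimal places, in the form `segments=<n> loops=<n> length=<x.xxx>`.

cell (2,0): code 0100 → (2.604,1.000)–(3.000,0.711)
cell (2,1): code 1100 → (2.046,2.000)–(2.604,1.000)
cell (2,2): code 1100 → (2.125,3.000)–(2.046,2.000)
cell (2,3): code 1100 → (2.411,4.000)–(2.125,3.000)
cell (2,4): code 1100 → (2.780,5.000)–(2.411,4.000)
cell (2,5): code 1000 → (3.000,5.372)–(2.780,5.000)
cell (3,0): code 0110 → (3.000,0.711)–(4.000,0.645)
cell (3,5): code 1101 → (3.442,6.000)–(3.000,5.372)
cell (3,6): code 1000 → (4.000,6.474)–(3.442,6.000)
cell (4,0): code 0010 → (4.000,0.645)–(4.747,1.000)
cell (4,1): code 0111 → (4.747,1.000)–(5.000,1.128)
cell (4,6): code 1001 → (5.000,6.832)–(4.000,6.474)
cell (5,1): code 0110 → (5.000,1.128)–(6.000,1.736)
cell (5,6): code 1001 → (6.000,6.858)–(5.000,6.832)
cell (6,1): code 0010 → (6.000,1.736)–(6.522,2.000)
cell (6,2): code 0111 → (6.522,2.000)–(7.000,2.225)
cell (6,6): code 1001 → (7.000,6.624)–(6.000,6.858)
cell (7,2): code 0110 → (7.000,2.225)–(8.000,2.838)
cell (7,6): code 1001 → (8.000,6.019)–(7.000,6.624)
cell (8,2): code 0010 → (8.000,2.838)–(8.175,3.000)
cell (8,3): code 0011 → (8.175,3.000)–(8.721,4.000)
cell (8,4): code 0011 → (8.721,4.000)–(8.679,5.000)
cell (8,5): code 0011 → (8.679,5.000)–(8.021,6.000)
cell (8,6): code 0001 → (8.021,6.000)–(8.000,6.019)
total: 24 segments, chained into 1 closed loop(s), length Σ = 20.108172

segments=24 loops=1 length=20.108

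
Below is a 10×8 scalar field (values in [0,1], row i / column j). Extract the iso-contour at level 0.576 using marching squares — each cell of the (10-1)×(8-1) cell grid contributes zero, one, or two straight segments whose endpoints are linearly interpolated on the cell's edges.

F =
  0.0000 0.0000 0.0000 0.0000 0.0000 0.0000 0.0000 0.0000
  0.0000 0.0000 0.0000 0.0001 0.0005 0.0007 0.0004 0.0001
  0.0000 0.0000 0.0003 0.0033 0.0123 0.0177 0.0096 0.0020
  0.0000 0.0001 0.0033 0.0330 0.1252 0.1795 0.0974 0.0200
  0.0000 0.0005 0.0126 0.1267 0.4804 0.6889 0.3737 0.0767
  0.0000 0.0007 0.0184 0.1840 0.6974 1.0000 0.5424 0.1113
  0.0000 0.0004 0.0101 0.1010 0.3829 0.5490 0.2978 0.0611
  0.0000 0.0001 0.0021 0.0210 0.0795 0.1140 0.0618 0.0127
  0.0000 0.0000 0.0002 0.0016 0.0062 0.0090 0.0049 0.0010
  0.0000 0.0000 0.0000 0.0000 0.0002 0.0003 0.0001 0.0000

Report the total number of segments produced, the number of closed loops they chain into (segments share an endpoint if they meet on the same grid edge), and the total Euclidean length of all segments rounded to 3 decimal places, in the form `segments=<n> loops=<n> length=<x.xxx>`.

segments=8 loops=1 length=6.316

cell (3,4): code 0100 → (3.778,5.000)–(4.000,4.459)
cell (3,5): code 1000 → (4.000,5.358)–(3.778,5.000)
cell (4,3): code 0100 → (4.441,4.000)–(5.000,3.764)
cell (4,4): code 1110 → (4.000,4.459)–(4.441,4.000)
cell (4,5): code 1001 → (5.000,5.927)–(4.000,5.358)
cell (5,3): code 0010 → (5.000,3.764)–(5.386,4.000)
cell (5,4): code 0011 → (5.386,4.000)–(5.940,5.000)
cell (5,5): code 0001 → (5.940,5.000)–(5.000,5.927)
total: 8 segments, chained into 1 closed loop(s), length Σ = 6.315714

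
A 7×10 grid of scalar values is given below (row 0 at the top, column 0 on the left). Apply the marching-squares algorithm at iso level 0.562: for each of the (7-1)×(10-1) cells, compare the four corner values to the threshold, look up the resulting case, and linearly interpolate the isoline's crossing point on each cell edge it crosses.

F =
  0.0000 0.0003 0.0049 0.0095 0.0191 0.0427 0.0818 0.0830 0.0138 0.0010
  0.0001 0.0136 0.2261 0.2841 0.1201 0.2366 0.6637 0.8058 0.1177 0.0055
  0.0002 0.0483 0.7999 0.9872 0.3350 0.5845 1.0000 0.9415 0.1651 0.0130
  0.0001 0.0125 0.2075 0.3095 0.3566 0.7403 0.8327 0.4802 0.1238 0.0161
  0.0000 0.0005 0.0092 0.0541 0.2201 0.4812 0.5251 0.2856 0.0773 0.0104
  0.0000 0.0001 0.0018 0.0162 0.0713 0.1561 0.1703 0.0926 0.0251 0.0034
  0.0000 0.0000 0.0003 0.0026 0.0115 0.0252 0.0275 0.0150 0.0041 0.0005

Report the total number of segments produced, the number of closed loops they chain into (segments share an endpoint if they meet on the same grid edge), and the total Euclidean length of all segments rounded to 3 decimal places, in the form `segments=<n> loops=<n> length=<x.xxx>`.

segments=18 loops=2 length=14.328

cell (0,5): code 0100 → (0.825,6.000)–(1.000,5.762)
cell (0,6): code 1100 → (0.663,7.000)–(0.825,6.000)
cell (0,7): code 1000 → (1.000,7.354)–(0.663,7.000)
cell (1,1): code 0100 → (1.585,2.000)–(2.000,1.683)
cell (1,2): code 1100 → (1.395,3.000)–(1.585,2.000)
cell (1,3): code 1000 → (2.000,3.652)–(1.395,3.000)
cell (1,4): code 0100 → (1.935,5.000)–(2.000,4.910)
cell (1,5): code 1110 → (1.000,5.762)–(1.935,5.000)
cell (1,7): code 1001 → (2.000,7.489)–(1.000,7.354)
cell (2,1): code 0010 → (2.000,1.683)–(2.402,2.000)
cell (2,2): code 0011 → (2.402,2.000)–(2.627,3.000)
cell (2,3): code 0001 → (2.627,3.000)–(2.000,3.652)
cell (2,4): code 0110 → (2.000,4.910)–(3.000,4.535)
cell (2,6): code 1011 → (3.000,6.768)–(2.823,7.000)
cell (2,7): code 0001 → (2.823,7.000)–(2.000,7.489)
cell (3,4): code 0010 → (3.000,4.535)–(3.688,5.000)
cell (3,5): code 0011 → (3.688,5.000)–(3.880,6.000)
cell (3,6): code 0001 → (3.880,6.000)–(3.000,6.768)
total: 18 segments, chained into 2 closed loop(s), length Σ = 14.327523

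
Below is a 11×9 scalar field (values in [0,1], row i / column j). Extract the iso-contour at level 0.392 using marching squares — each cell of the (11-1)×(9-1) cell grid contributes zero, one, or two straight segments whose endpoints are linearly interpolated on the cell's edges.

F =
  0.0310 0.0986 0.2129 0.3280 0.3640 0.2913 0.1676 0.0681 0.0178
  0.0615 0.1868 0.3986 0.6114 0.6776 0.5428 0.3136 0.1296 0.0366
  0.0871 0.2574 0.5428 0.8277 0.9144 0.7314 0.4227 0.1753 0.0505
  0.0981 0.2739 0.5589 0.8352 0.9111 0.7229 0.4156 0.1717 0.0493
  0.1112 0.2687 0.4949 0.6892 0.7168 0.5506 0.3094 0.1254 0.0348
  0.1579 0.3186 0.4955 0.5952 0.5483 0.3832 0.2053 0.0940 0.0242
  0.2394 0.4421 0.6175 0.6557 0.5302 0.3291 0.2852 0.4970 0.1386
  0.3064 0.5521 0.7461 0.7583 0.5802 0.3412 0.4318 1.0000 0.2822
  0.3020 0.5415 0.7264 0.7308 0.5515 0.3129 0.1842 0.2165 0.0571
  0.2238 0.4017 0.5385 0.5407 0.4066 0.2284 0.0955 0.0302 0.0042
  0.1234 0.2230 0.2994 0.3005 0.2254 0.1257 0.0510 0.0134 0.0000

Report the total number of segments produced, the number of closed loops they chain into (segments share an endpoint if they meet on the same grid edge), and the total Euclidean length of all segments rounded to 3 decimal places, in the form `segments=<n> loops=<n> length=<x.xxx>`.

cell (0,1): code 0100 → (0.964,2.000)–(1.000,1.969)
cell (0,2): code 1100 → (0.226,3.000)–(0.964,2.000)
cell (0,3): code 1100 → (0.089,4.000)–(0.226,3.000)
cell (0,4): code 1100 → (0.400,5.000)–(0.089,4.000)
cell (0,5): code 1000 → (1.000,5.658)–(0.400,5.000)
cell (1,1): code 0110 → (1.000,1.969)–(2.000,1.472)
cell (1,5): code 1101 → (1.719,6.000)–(1.000,5.658)
cell (1,6): code 1000 → (2.000,6.124)–(1.719,6.000)
cell (2,1): code 0110 → (2.000,1.472)–(3.000,1.414)
cell (2,6): code 1001 → (3.000,6.097)–(2.000,6.124)
cell (3,1): code 0110 → (3.000,1.414)–(4.000,1.545)
cell (3,5): code 1011 → (4.000,5.658)–(3.222,6.000)
cell (3,6): code 0001 → (3.222,6.000)–(3.000,6.097)
cell (4,1): code 0110 → (4.000,1.545)–(5.000,1.415)
cell (4,4): code 1011 → (5.000,4.947)–(4.947,5.000)
cell (4,5): code 0001 → (4.947,5.000)–(4.000,5.658)
cell (5,0): code 0100 → (5.594,1.000)–(6.000,0.753)
cell (5,1): code 1110 → (5.000,1.415)–(5.594,1.000)
cell (5,4): code 1001 → (6.000,4.687)–(5.000,4.947)
cell (5,6): code 0100 → (5.739,7.000)–(6.000,6.504)
cell (5,7): code 1000 → (6.000,7.293)–(5.739,7.000)
cell (6,0): code 0110 → (6.000,0.753)–(7.000,0.348)
cell (6,4): code 1001 → (7.000,4.787)–(6.000,4.687)
cell (6,5): code 0100 → (6.729,6.000)–(7.000,5.561)
cell (6,6): code 1110 → (6.000,6.504)–(6.729,6.000)
cell (6,7): code 1001 → (7.000,7.847)–(6.000,7.293)
cell (7,0): code 0110 → (7.000,0.348)–(8.000,0.376)
cell (7,4): code 1001 → (8.000,4.668)–(7.000,4.787)
cell (7,5): code 0010 → (7.000,5.561)–(7.161,6.000)
cell (7,6): code 0011 → (7.161,6.000)–(7.776,7.000)
cell (7,7): code 0001 → (7.776,7.000)–(7.000,7.847)
cell (8,0): code 0110 → (8.000,0.376)–(9.000,0.945)
cell (8,4): code 1001 → (9.000,4.082)–(8.000,4.668)
cell (9,0): code 0010 → (9.000,0.945)–(9.054,1.000)
cell (9,1): code 0011 → (9.054,1.000)–(9.613,2.000)
cell (9,2): code 0011 → (9.613,2.000)–(9.619,3.000)
cell (9,3): code 0011 → (9.619,3.000)–(9.081,4.000)
cell (9,4): code 0001 → (9.081,4.000)–(9.000,4.082)
total: 38 segments, chained into 2 closed loop(s), length Σ = 31.192434

segments=38 loops=2 length=31.192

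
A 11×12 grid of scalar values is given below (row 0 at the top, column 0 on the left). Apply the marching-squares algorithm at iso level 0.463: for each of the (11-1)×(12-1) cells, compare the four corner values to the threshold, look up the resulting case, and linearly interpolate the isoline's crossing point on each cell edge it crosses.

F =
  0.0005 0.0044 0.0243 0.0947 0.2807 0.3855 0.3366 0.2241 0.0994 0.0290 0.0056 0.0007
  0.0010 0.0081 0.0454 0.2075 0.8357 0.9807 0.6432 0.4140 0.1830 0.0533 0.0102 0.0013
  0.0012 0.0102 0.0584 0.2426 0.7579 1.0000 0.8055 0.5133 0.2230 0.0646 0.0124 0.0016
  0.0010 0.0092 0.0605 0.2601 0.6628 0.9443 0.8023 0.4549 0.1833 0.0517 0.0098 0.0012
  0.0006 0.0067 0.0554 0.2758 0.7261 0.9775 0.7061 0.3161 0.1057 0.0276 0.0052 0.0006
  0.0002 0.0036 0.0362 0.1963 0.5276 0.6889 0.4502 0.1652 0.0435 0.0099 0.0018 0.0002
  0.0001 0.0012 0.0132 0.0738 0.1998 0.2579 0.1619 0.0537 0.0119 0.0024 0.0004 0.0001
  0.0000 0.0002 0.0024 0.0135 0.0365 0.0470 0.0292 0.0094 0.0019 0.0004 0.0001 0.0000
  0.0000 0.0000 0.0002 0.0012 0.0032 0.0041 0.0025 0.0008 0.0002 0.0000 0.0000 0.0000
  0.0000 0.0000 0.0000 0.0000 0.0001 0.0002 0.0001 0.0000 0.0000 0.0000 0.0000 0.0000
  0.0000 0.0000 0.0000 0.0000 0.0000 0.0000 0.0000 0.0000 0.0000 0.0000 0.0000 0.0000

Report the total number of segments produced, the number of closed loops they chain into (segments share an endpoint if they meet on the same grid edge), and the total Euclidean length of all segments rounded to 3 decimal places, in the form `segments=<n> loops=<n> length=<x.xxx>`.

cell (0,3): code 0100 → (0.328,4.000)–(1.000,3.407)
cell (0,4): code 1100 → (0.130,5.000)–(0.328,4.000)
cell (0,5): code 1100 → (0.412,6.000)–(0.130,5.000)
cell (0,6): code 1000 → (1.000,6.786)–(0.412,6.000)
cell (1,3): code 0110 → (1.000,3.407)–(2.000,3.428)
cell (1,6): code 1101 → (1.493,7.000)–(1.000,6.786)
cell (1,7): code 1000 → (2.000,7.173)–(1.493,7.000)
cell (2,3): code 0110 → (2.000,3.428)–(3.000,3.504)
cell (2,6): code 1011 → (3.000,6.977)–(2.861,7.000)
cell (2,7): code 0001 → (2.861,7.000)–(2.000,7.173)
cell (3,3): code 0110 → (3.000,3.504)–(4.000,3.416)
cell (3,6): code 1001 → (4.000,6.623)–(3.000,6.977)
cell (4,3): code 0110 → (4.000,3.416)–(5.000,3.805)
cell (4,5): code 1011 → (5.000,5.946)–(4.950,6.000)
cell (4,6): code 0001 → (4.950,6.000)–(4.000,6.623)
cell (5,3): code 0010 → (5.000,3.805)–(5.197,4.000)
cell (5,4): code 0011 → (5.197,4.000)–(5.524,5.000)
cell (5,5): code 0001 → (5.524,5.000)–(5.000,5.946)
total: 18 segments, chained into 1 closed loop(s), length Σ = 14.789920

segments=18 loops=1 length=14.790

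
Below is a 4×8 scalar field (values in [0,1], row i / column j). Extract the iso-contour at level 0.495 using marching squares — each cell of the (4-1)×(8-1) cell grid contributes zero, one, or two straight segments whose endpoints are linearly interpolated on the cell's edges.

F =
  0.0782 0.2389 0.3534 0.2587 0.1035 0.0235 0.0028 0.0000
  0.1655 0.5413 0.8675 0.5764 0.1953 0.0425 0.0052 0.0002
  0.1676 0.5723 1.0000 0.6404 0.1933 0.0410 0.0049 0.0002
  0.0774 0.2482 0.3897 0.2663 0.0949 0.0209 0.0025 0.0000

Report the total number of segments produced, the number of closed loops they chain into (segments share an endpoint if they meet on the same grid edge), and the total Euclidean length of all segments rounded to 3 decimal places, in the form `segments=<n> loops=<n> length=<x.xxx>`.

segments=10 loops=1 length=7.860

cell (0,0): code 0100 → (0.847,1.000)–(1.000,0.877)
cell (0,1): code 1100 → (0.275,2.000)–(0.847,1.000)
cell (0,2): code 1100 → (0.744,3.000)–(0.275,2.000)
cell (0,3): code 1000 → (1.000,3.214)–(0.744,3.000)
cell (1,0): code 0110 → (1.000,0.877)–(2.000,0.809)
cell (1,3): code 1001 → (2.000,3.325)–(1.000,3.214)
cell (2,0): code 0010 → (2.000,0.809)–(2.239,1.000)
cell (2,1): code 0011 → (2.239,1.000)–(2.827,2.000)
cell (2,2): code 0011 → (2.827,2.000)–(2.389,3.000)
cell (2,3): code 0001 → (2.389,3.000)–(2.000,3.325)
total: 10 segments, chained into 1 closed loop(s), length Σ = 7.859527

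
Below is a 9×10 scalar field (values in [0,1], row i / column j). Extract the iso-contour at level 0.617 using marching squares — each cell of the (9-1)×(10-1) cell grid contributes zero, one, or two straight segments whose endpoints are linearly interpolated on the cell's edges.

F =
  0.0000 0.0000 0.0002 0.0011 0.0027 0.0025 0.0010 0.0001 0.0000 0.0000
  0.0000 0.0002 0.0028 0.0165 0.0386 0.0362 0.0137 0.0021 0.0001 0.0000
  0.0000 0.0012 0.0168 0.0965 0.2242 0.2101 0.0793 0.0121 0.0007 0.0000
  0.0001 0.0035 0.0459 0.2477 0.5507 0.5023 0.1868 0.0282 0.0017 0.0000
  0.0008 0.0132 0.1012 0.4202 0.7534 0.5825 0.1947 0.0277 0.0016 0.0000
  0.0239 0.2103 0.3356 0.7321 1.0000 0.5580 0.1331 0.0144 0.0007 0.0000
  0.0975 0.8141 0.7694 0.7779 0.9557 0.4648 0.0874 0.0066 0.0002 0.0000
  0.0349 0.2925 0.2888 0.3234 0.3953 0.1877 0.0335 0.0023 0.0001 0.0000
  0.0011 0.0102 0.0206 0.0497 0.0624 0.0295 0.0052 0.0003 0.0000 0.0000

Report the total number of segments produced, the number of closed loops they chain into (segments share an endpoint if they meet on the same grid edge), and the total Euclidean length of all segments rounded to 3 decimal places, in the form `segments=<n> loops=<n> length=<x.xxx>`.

cell (3,3): code 0100 → (3.327,4.000)–(4.000,3.591)
cell (3,4): code 1000 → (4.000,4.798)–(3.327,4.000)
cell (4,2): code 0100 → (4.631,3.000)–(5.000,2.710)
cell (4,3): code 1110 → (4.000,3.591)–(4.631,3.000)
cell (4,4): code 1001 → (5.000,4.867)–(4.000,4.798)
cell (5,0): code 0100 → (5.674,1.000)–(6.000,0.725)
cell (5,1): code 1100 → (5.649,2.000)–(5.674,1.000)
cell (5,2): code 1110 → (5.000,2.710)–(5.649,2.000)
cell (5,4): code 1001 → (6.000,4.690)–(5.000,4.867)
cell (6,0): code 0010 → (6.000,0.725)–(6.378,1.000)
cell (6,1): code 0011 → (6.378,1.000)–(6.317,2.000)
cell (6,2): code 0011 → (6.317,2.000)–(6.354,3.000)
cell (6,3): code 0011 → (6.354,3.000)–(6.604,4.000)
cell (6,4): code 0001 → (6.604,4.000)–(6.000,4.690)
total: 14 segments, chained into 1 closed loop(s), length Σ = 11.989879

segments=14 loops=1 length=11.990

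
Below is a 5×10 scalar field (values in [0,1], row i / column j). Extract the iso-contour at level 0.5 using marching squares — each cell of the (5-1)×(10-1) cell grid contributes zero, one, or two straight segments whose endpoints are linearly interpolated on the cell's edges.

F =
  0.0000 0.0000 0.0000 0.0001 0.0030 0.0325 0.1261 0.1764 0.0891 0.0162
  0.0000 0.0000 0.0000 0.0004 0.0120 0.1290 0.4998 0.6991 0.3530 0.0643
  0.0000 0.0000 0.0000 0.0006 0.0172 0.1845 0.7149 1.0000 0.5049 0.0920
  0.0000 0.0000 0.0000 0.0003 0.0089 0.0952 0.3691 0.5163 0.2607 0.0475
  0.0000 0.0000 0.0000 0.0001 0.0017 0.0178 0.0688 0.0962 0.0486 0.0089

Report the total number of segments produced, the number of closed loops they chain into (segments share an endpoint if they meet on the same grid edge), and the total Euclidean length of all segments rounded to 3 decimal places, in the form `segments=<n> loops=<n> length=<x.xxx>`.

cell (0,6): code 0100 → (0.619,7.000)–(1.000,6.001)
cell (0,7): code 1000 → (1.000,7.575)–(0.619,7.000)
cell (1,5): code 0100 → (1.001,6.000)–(2.000,5.595)
cell (1,6): code 1110 → (1.000,6.001)–(1.001,6.000)
cell (1,7): code 1101 → (1.968,8.000)–(1.000,7.575)
cell (1,8): code 1000 → (2.000,8.012)–(1.968,8.000)
cell (2,5): code 0010 → (2.000,5.595)–(2.621,6.000)
cell (2,6): code 0111 → (2.621,6.000)–(3.000,6.889)
cell (2,7): code 1011 → (3.000,7.064)–(2.020,8.000)
cell (2,8): code 0001 → (2.020,8.000)–(2.000,8.012)
cell (3,6): code 0010 → (3.000,6.889)–(3.039,7.000)
cell (3,7): code 0001 → (3.039,7.000)–(3.000,7.064)
total: 12 segments, chained into 1 closed loop(s), length Σ = 7.208711

segments=12 loops=1 length=7.209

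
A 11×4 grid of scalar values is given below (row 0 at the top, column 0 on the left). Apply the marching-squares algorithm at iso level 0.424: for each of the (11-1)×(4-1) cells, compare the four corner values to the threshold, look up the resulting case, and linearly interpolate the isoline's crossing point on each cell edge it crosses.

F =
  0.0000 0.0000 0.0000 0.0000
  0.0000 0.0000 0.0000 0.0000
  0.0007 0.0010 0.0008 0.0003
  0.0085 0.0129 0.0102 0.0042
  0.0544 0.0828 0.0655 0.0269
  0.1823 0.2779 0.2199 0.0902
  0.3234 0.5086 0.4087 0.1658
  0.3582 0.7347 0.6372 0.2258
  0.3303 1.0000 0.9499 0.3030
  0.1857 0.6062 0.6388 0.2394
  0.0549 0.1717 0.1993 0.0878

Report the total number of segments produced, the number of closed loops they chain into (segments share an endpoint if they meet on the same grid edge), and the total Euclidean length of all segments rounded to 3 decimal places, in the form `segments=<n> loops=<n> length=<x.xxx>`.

segments=12 loops=1 length=10.308

cell (5,0): code 0100 → (5.633,1.000)–(6.000,0.543)
cell (5,1): code 1000 → (6.000,1.847)–(5.633,1.000)
cell (6,0): code 0110 → (6.000,0.543)–(7.000,0.175)
cell (6,1): code 1101 → (6.067,2.000)–(6.000,1.847)
cell (6,2): code 1000 → (7.000,2.518)–(6.067,2.000)
cell (7,0): code 0110 → (7.000,0.175)–(8.000,0.140)
cell (7,2): code 1001 → (8.000,2.813)–(7.000,2.518)
cell (8,0): code 0110 → (8.000,0.140)–(9.000,0.567)
cell (8,2): code 1001 → (9.000,2.538)–(8.000,2.813)
cell (9,0): code 0010 → (9.000,0.567)–(9.419,1.000)
cell (9,1): code 0011 → (9.419,1.000)–(9.489,2.000)
cell (9,2): code 0001 → (9.489,2.000)–(9.000,2.538)
total: 12 segments, chained into 1 closed loop(s), length Σ = 10.308438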